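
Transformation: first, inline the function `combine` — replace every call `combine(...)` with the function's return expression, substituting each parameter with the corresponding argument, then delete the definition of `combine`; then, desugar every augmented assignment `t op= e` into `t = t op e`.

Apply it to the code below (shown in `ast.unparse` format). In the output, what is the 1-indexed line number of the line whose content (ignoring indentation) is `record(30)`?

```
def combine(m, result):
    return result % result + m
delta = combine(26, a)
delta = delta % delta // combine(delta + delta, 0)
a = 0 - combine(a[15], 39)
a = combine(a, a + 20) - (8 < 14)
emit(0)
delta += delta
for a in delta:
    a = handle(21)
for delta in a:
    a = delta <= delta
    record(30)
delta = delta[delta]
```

Transformed code:
delta = a % a + 26
delta = delta % delta // (0 % 0 + (delta + delta))
a = 0 - (39 % 39 + a[15])
a = (a + 20) % (a + 20) + a - (8 < 14)
emit(0)
delta = delta + delta
for a in delta:
    a = handle(21)
for delta in a:
    a = delta <= delta
    record(30)
delta = delta[delta]

11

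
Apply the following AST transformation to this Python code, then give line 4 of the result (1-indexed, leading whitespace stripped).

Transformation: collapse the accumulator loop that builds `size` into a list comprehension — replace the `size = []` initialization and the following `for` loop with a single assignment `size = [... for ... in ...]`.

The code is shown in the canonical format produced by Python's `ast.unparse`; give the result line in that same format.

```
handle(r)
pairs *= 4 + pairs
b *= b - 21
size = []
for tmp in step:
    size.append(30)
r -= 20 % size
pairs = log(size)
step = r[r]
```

Transformed code:
handle(r)
pairs *= 4 + pairs
b *= b - 21
size = [30 for tmp in step]
r -= 20 % size
pairs = log(size)
step = r[r]

size = [30 for tmp in step]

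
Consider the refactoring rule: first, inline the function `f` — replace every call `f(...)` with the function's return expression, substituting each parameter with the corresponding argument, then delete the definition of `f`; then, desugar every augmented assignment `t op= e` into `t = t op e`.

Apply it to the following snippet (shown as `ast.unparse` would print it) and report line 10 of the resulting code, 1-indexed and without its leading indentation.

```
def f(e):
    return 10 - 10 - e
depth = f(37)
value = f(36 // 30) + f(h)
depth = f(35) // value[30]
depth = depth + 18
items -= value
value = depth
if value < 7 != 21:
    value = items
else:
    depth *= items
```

depth = depth * items

Transformed code:
depth = 10 - 10 - 37
value = 10 - 10 - 36 // 30 + (10 - 10 - h)
depth = (10 - 10 - 35) // value[30]
depth = depth + 18
items = items - value
value = depth
if value < 7 != 21:
    value = items
else:
    depth = depth * items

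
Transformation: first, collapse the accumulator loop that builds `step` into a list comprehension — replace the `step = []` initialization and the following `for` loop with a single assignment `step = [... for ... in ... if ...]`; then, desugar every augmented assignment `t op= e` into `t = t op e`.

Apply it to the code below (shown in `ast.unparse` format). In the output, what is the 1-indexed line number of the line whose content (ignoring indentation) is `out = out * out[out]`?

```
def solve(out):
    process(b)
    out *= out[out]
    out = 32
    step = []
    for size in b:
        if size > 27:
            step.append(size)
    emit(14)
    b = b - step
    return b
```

3

Transformed code:
def solve(out):
    process(b)
    out = out * out[out]
    out = 32
    step = [size for size in b if size > 27]
    emit(14)
    b = b - step
    return b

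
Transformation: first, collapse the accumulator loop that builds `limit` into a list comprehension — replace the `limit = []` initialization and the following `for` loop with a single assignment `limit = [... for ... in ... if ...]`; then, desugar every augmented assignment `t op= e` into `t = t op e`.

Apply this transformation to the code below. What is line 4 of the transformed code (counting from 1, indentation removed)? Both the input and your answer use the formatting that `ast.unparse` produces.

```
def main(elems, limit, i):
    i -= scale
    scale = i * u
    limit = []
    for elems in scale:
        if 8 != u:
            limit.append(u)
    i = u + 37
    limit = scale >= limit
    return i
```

limit = [u for elems in scale if 8 != u]

Transformed code:
def main(elems, limit, i):
    i = i - scale
    scale = i * u
    limit = [u for elems in scale if 8 != u]
    i = u + 37
    limit = scale >= limit
    return i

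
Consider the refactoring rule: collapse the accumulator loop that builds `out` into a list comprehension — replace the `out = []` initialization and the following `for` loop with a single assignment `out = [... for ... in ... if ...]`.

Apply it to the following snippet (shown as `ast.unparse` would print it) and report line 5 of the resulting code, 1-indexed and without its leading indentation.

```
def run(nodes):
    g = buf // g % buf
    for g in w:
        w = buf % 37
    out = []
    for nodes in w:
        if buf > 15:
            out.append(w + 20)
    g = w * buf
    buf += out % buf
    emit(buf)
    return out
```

Transformed code:
def run(nodes):
    g = buf // g % buf
    for g in w:
        w = buf % 37
    out = [w + 20 for nodes in w if buf > 15]
    g = w * buf
    buf += out % buf
    emit(buf)
    return out

out = [w + 20 for nodes in w if buf > 15]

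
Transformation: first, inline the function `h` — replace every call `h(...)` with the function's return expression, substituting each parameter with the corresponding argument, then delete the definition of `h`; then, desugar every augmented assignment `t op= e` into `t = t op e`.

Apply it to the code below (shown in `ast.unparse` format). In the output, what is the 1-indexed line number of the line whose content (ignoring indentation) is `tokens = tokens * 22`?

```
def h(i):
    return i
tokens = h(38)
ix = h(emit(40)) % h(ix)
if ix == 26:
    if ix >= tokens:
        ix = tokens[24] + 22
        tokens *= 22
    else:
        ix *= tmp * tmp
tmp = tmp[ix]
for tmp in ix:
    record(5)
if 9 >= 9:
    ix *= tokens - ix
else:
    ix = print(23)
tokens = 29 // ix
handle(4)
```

Transformed code:
tokens = 38
ix = emit(40) % ix
if ix == 26:
    if ix >= tokens:
        ix = tokens[24] + 22
        tokens = tokens * 22
    else:
        ix = ix * (tmp * tmp)
tmp = tmp[ix]
for tmp in ix:
    record(5)
if 9 >= 9:
    ix = ix * (tokens - ix)
else:
    ix = print(23)
tokens = 29 // ix
handle(4)

6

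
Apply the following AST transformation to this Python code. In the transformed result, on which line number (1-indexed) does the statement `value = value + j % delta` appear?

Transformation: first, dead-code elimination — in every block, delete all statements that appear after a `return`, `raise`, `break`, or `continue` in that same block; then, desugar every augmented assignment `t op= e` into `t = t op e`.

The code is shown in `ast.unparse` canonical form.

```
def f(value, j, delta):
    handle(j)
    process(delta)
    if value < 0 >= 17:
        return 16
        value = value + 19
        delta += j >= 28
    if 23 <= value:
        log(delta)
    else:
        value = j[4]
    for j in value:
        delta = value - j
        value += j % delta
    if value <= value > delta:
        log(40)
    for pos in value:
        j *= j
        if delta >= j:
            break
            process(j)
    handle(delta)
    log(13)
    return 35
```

Transformed code:
def f(value, j, delta):
    handle(j)
    process(delta)
    if value < 0 >= 17:
        return 16
    if 23 <= value:
        log(delta)
    else:
        value = j[4]
    for j in value:
        delta = value - j
        value = value + j % delta
    if value <= value > delta:
        log(40)
    for pos in value:
        j = j * j
        if delta >= j:
            break
    handle(delta)
    log(13)
    return 35

12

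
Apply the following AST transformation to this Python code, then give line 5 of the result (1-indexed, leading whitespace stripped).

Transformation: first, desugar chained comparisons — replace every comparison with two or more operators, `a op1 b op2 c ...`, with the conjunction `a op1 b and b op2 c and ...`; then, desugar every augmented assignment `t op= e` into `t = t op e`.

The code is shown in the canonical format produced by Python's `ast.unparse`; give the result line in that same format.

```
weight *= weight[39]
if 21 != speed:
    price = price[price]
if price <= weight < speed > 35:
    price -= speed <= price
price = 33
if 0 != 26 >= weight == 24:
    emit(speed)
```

Transformed code:
weight = weight * weight[39]
if 21 != speed:
    price = price[price]
if price <= weight and weight < speed and (speed > 35):
    price = price - (speed <= price)
price = 33
if 0 != 26 and 26 >= weight and (weight == 24):
    emit(speed)

price = price - (speed <= price)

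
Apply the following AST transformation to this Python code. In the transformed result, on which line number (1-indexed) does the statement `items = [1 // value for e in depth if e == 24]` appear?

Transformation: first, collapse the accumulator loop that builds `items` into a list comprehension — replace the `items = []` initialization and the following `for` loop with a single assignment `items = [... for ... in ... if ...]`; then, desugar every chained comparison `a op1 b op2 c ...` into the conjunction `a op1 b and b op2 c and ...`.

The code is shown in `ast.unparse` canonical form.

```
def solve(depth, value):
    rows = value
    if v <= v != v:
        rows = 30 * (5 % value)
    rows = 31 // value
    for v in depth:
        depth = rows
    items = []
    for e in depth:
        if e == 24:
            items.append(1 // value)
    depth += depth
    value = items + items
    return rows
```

Transformed code:
def solve(depth, value):
    rows = value
    if v <= v and v != v:
        rows = 30 * (5 % value)
    rows = 31 // value
    for v in depth:
        depth = rows
    items = [1 // value for e in depth if e == 24]
    depth += depth
    value = items + items
    return rows

8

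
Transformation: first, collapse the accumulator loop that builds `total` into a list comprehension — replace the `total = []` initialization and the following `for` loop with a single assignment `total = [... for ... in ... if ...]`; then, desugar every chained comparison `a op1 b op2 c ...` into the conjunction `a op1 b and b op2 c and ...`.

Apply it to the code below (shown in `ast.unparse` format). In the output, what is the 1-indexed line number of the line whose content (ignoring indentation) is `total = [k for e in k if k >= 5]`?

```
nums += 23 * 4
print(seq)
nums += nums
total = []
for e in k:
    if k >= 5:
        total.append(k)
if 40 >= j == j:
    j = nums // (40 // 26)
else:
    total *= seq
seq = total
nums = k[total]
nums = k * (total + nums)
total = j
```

Transformed code:
nums += 23 * 4
print(seq)
nums += nums
total = [k for e in k if k >= 5]
if 40 >= j and j == j:
    j = nums // (40 // 26)
else:
    total *= seq
seq = total
nums = k[total]
nums = k * (total + nums)
total = j

4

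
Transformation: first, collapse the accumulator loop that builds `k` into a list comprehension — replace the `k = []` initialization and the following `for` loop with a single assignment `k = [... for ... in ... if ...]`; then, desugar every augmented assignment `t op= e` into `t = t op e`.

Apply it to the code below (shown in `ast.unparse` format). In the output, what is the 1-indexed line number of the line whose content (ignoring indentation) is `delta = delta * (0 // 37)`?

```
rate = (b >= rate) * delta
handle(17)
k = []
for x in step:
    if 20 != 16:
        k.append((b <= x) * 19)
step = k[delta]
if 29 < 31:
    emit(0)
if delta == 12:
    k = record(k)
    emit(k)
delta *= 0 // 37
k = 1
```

Transformed code:
rate = (b >= rate) * delta
handle(17)
k = [(b <= x) * 19 for x in step if 20 != 16]
step = k[delta]
if 29 < 31:
    emit(0)
if delta == 12:
    k = record(k)
    emit(k)
delta = delta * (0 // 37)
k = 1

10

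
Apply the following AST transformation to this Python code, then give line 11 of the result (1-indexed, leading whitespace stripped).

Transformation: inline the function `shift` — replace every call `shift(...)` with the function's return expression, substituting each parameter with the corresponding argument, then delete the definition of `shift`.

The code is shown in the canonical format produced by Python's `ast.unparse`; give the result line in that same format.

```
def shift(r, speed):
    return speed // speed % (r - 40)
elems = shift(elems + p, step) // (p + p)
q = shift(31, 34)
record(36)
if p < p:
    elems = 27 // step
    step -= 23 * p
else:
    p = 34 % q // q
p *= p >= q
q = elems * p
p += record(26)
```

Transformed code:
elems = step // step % (elems + p - 40) // (p + p)
q = 34 // 34 % (31 - 40)
record(36)
if p < p:
    elems = 27 // step
    step -= 23 * p
else:
    p = 34 % q // q
p *= p >= q
q = elems * p
p += record(26)

p += record(26)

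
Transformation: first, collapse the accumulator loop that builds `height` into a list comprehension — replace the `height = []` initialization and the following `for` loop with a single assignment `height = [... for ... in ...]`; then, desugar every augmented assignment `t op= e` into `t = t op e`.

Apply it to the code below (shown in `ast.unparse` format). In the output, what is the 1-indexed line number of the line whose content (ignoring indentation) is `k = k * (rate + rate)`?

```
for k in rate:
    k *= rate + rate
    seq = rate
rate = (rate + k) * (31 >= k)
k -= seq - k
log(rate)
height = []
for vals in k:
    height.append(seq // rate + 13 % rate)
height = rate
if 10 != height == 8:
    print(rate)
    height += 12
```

2

Transformed code:
for k in rate:
    k = k * (rate + rate)
    seq = rate
rate = (rate + k) * (31 >= k)
k = k - (seq - k)
log(rate)
height = [seq // rate + 13 % rate for vals in k]
height = rate
if 10 != height == 8:
    print(rate)
    height = height + 12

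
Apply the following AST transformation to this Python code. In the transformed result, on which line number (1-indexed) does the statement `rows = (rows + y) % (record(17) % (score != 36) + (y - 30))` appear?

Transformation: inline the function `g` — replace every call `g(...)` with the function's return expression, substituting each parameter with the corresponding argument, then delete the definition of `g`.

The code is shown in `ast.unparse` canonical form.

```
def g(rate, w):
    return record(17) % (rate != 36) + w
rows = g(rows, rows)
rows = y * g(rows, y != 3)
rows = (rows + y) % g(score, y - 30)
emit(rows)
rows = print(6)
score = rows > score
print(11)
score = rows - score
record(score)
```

3

Transformed code:
rows = record(17) % (rows != 36) + rows
rows = y * (record(17) % (rows != 36) + (y != 3))
rows = (rows + y) % (record(17) % (score != 36) + (y - 30))
emit(rows)
rows = print(6)
score = rows > score
print(11)
score = rows - score
record(score)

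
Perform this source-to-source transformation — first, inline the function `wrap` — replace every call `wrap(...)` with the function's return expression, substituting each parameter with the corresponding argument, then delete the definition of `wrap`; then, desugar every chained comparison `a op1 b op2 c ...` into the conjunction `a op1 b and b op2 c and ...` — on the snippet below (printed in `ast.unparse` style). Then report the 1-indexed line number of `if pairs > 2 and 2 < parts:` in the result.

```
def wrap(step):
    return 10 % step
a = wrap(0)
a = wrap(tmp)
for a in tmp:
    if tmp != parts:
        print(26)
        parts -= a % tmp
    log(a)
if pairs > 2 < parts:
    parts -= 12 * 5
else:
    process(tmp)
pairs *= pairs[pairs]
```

8

Transformed code:
a = 10 % 0
a = 10 % tmp
for a in tmp:
    if tmp != parts:
        print(26)
        parts -= a % tmp
    log(a)
if pairs > 2 and 2 < parts:
    parts -= 12 * 5
else:
    process(tmp)
pairs *= pairs[pairs]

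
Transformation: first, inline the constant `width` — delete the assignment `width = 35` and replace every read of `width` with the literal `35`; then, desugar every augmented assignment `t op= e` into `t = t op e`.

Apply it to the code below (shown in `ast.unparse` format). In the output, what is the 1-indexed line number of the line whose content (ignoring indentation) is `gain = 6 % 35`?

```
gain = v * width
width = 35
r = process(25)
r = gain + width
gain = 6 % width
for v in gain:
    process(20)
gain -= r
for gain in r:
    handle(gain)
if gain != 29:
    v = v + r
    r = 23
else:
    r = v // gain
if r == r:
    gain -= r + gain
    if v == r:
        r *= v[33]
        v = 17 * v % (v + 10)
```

4

Transformed code:
gain = v * 35
r = process(25)
r = gain + 35
gain = 6 % 35
for v in gain:
    process(20)
gain = gain - r
for gain in r:
    handle(gain)
if gain != 29:
    v = v + r
    r = 23
else:
    r = v // gain
if r == r:
    gain = gain - (r + gain)
    if v == r:
        r = r * v[33]
        v = 17 * v % (v + 10)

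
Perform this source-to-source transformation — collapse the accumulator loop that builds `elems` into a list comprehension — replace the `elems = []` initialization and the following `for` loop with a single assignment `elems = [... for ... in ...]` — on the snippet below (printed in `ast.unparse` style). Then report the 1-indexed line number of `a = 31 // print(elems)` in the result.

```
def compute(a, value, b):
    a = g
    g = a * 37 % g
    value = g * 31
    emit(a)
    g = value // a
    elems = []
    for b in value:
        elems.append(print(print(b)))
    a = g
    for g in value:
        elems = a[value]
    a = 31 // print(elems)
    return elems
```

11

Transformed code:
def compute(a, value, b):
    a = g
    g = a * 37 % g
    value = g * 31
    emit(a)
    g = value // a
    elems = [print(print(b)) for b in value]
    a = g
    for g in value:
        elems = a[value]
    a = 31 // print(elems)
    return elems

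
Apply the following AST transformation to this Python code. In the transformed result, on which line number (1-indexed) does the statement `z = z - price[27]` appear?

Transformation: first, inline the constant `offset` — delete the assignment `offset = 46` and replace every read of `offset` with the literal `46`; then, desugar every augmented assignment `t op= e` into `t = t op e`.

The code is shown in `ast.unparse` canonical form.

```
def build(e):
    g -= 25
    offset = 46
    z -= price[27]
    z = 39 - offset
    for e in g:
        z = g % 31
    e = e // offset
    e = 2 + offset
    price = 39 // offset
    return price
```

Transformed code:
def build(e):
    g = g - 25
    z = z - price[27]
    z = 39 - 46
    for e in g:
        z = g % 31
    e = e // 46
    e = 2 + 46
    price = 39 // 46
    return price

3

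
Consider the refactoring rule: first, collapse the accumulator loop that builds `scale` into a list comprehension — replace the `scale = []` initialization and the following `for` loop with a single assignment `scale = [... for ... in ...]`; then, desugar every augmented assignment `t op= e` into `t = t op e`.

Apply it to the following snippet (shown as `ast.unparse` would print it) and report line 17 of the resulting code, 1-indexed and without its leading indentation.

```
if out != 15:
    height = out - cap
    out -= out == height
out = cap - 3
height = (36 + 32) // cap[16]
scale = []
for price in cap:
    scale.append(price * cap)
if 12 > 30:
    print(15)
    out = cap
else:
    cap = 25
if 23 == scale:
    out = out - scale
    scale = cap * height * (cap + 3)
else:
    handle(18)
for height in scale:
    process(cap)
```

Transformed code:
if out != 15:
    height = out - cap
    out = out - (out == height)
out = cap - 3
height = (36 + 32) // cap[16]
scale = [price * cap for price in cap]
if 12 > 30:
    print(15)
    out = cap
else:
    cap = 25
if 23 == scale:
    out = out - scale
    scale = cap * height * (cap + 3)
else:
    handle(18)
for height in scale:
    process(cap)

for height in scale:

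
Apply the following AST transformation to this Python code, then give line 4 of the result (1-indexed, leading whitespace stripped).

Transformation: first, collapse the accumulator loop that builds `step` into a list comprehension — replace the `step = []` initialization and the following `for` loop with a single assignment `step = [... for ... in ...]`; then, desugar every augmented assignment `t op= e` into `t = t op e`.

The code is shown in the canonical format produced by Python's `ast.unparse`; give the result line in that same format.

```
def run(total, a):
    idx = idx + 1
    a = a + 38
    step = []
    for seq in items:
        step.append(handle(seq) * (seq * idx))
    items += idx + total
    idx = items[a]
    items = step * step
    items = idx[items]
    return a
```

Transformed code:
def run(total, a):
    idx = idx + 1
    a = a + 38
    step = [handle(seq) * (seq * idx) for seq in items]
    items = items + (idx + total)
    idx = items[a]
    items = step * step
    items = idx[items]
    return a

step = [handle(seq) * (seq * idx) for seq in items]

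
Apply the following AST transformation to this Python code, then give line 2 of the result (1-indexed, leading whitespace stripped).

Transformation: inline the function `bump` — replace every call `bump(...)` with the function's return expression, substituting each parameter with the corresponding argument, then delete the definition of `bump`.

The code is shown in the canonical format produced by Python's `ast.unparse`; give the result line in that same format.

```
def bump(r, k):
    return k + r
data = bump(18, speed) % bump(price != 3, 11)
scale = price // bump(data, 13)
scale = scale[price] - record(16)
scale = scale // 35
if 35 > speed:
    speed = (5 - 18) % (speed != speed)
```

Transformed code:
data = (speed + 18) % (11 + (price != 3))
scale = price // (13 + data)
scale = scale[price] - record(16)
scale = scale // 35
if 35 > speed:
    speed = (5 - 18) % (speed != speed)

scale = price // (13 + data)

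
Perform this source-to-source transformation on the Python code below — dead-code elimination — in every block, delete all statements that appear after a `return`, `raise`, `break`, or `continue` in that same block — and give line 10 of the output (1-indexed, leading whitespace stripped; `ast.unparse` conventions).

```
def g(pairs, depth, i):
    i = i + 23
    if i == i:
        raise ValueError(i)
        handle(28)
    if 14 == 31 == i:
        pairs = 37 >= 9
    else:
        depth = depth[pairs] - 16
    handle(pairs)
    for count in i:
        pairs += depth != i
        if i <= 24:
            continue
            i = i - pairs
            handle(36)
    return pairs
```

Transformed code:
def g(pairs, depth, i):
    i = i + 23
    if i == i:
        raise ValueError(i)
    if 14 == 31 == i:
        pairs = 37 >= 9
    else:
        depth = depth[pairs] - 16
    handle(pairs)
    for count in i:
        pairs += depth != i
        if i <= 24:
            continue
    return pairs

for count in i:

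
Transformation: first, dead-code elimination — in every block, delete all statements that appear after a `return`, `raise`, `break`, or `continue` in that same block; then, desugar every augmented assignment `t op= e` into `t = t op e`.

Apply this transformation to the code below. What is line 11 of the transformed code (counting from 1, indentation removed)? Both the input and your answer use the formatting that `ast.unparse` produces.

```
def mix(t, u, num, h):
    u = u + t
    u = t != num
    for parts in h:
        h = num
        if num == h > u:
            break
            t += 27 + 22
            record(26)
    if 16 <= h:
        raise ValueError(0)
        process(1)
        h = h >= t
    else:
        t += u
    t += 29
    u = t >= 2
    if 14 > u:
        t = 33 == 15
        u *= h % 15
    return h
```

Transformed code:
def mix(t, u, num, h):
    u = u + t
    u = t != num
    for parts in h:
        h = num
        if num == h > u:
            break
    if 16 <= h:
        raise ValueError(0)
    else:
        t = t + u
    t = t + 29
    u = t >= 2
    if 14 > u:
        t = 33 == 15
        u = u * (h % 15)
    return h

t = t + u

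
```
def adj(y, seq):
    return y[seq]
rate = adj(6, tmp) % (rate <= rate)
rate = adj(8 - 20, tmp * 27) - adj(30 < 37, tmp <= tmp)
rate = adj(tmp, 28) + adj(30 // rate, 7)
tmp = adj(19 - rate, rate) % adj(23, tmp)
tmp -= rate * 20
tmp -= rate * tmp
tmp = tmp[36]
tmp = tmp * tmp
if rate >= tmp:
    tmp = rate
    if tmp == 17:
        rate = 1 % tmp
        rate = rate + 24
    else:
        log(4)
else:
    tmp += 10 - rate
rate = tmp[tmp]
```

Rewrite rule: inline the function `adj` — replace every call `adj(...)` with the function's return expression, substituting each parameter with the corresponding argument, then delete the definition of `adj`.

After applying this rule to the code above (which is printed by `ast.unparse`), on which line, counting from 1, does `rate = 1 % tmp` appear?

12

Transformed code:
rate = 6[tmp] % (rate <= rate)
rate = (8 - 20)[tmp * 27] - (30 < 37)[tmp <= tmp]
rate = tmp[28] + (30 // rate)[7]
tmp = (19 - rate)[rate] % 23[tmp]
tmp -= rate * 20
tmp -= rate * tmp
tmp = tmp[36]
tmp = tmp * tmp
if rate >= tmp:
    tmp = rate
    if tmp == 17:
        rate = 1 % tmp
        rate = rate + 24
    else:
        log(4)
else:
    tmp += 10 - rate
rate = tmp[tmp]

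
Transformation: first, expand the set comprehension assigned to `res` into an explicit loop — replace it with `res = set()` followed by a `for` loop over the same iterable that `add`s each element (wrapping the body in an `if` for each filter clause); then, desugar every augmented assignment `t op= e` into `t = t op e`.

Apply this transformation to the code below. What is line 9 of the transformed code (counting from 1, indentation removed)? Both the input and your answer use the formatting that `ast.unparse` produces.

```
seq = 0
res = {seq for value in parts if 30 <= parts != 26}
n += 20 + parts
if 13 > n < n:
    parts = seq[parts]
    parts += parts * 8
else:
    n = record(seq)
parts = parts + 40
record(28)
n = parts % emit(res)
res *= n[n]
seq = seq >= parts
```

parts = parts + parts * 8

Transformed code:
seq = 0
res = set()
for value in parts:
    if 30 <= parts != 26:
        res.add(seq)
n = n + (20 + parts)
if 13 > n < n:
    parts = seq[parts]
    parts = parts + parts * 8
else:
    n = record(seq)
parts = parts + 40
record(28)
n = parts % emit(res)
res = res * n[n]
seq = seq >= parts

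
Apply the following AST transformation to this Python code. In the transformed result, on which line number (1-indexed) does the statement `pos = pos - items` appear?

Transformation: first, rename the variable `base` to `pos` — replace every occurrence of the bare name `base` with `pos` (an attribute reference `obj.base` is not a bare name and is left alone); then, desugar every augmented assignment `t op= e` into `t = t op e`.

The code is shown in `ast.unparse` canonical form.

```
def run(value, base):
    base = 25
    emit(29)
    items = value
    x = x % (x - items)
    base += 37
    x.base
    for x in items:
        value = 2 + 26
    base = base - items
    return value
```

Transformed code:
def run(value, pos):
    pos = 25
    emit(29)
    items = value
    x = x % (x - items)
    pos = pos + 37
    x.base
    for x in items:
        value = 2 + 26
    pos = pos - items
    return value

10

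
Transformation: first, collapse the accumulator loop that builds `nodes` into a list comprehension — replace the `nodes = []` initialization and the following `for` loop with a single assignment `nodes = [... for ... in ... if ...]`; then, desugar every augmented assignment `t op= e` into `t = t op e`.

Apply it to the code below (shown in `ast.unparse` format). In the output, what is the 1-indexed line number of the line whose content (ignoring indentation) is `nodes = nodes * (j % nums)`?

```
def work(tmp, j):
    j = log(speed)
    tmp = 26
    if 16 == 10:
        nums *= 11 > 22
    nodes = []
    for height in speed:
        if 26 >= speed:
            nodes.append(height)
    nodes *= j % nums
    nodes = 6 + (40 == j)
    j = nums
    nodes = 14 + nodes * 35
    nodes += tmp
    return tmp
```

7

Transformed code:
def work(tmp, j):
    j = log(speed)
    tmp = 26
    if 16 == 10:
        nums = nums * (11 > 22)
    nodes = [height for height in speed if 26 >= speed]
    nodes = nodes * (j % nums)
    nodes = 6 + (40 == j)
    j = nums
    nodes = 14 + nodes * 35
    nodes = nodes + tmp
    return tmp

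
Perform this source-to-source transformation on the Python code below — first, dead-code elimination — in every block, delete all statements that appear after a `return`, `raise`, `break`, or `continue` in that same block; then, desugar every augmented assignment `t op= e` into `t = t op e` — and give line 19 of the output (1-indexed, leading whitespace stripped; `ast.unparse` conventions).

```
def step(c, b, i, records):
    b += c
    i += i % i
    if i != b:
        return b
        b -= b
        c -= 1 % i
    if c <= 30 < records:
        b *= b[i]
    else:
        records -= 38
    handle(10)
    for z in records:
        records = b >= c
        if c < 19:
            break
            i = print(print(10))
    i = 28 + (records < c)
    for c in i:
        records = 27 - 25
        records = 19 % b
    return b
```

Transformed code:
def step(c, b, i, records):
    b = b + c
    i = i + i % i
    if i != b:
        return b
    if c <= 30 < records:
        b = b * b[i]
    else:
        records = records - 38
    handle(10)
    for z in records:
        records = b >= c
        if c < 19:
            break
    i = 28 + (records < c)
    for c in i:
        records = 27 - 25
        records = 19 % b
    return b

return b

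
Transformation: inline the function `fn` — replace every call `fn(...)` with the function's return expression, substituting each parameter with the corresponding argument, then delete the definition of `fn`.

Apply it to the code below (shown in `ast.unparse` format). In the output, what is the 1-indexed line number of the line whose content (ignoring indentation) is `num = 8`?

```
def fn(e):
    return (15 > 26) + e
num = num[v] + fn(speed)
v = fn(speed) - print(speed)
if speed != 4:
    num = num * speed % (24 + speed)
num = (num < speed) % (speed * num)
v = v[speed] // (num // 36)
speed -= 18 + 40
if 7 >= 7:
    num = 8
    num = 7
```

Transformed code:
num = num[v] + ((15 > 26) + speed)
v = (15 > 26) + speed - print(speed)
if speed != 4:
    num = num * speed % (24 + speed)
num = (num < speed) % (speed * num)
v = v[speed] // (num // 36)
speed -= 18 + 40
if 7 >= 7:
    num = 8
    num = 7

9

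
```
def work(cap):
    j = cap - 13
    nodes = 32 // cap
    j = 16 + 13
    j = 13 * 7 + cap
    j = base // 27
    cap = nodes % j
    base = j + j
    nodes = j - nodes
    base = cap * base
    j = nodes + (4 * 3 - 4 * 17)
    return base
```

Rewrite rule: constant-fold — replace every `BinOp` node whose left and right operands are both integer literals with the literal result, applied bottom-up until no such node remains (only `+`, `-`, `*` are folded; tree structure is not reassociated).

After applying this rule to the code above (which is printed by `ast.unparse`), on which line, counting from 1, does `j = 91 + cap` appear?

Transformed code:
def work(cap):
    j = cap - 13
    nodes = 32 // cap
    j = 29
    j = 91 + cap
    j = base // 27
    cap = nodes % j
    base = j + j
    nodes = j - nodes
    base = cap * base
    j = nodes + -56
    return base

5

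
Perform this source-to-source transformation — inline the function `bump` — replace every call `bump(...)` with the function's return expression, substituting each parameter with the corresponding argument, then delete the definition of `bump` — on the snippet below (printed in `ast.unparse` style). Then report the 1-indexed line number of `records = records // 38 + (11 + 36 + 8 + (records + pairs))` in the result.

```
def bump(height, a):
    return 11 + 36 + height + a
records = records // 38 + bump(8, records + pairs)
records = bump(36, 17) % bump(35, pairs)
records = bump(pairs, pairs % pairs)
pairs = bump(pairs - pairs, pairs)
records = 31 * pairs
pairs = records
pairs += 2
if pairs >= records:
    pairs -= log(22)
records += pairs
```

1

Transformed code:
records = records // 38 + (11 + 36 + 8 + (records + pairs))
records = (11 + 36 + 36 + 17) % (11 + 36 + 35 + pairs)
records = 11 + 36 + pairs + pairs % pairs
pairs = 11 + 36 + (pairs - pairs) + pairs
records = 31 * pairs
pairs = records
pairs += 2
if pairs >= records:
    pairs -= log(22)
records += pairs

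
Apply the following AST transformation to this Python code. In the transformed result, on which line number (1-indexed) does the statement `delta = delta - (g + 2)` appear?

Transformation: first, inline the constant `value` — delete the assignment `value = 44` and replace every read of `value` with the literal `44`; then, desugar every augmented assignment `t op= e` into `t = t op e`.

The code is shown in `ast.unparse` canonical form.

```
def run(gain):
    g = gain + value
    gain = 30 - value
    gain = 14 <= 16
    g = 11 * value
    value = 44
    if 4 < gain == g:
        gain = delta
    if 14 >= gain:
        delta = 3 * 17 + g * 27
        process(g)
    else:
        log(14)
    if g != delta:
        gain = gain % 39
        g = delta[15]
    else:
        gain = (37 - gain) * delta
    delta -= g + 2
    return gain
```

Transformed code:
def run(gain):
    g = gain + 44
    gain = 30 - 44
    gain = 14 <= 16
    g = 11 * 44
    if 4 < gain == g:
        gain = delta
    if 14 >= gain:
        delta = 3 * 17 + g * 27
        process(g)
    else:
        log(14)
    if g != delta:
        gain = gain % 39
        g = delta[15]
    else:
        gain = (37 - gain) * delta
    delta = delta - (g + 2)
    return gain

18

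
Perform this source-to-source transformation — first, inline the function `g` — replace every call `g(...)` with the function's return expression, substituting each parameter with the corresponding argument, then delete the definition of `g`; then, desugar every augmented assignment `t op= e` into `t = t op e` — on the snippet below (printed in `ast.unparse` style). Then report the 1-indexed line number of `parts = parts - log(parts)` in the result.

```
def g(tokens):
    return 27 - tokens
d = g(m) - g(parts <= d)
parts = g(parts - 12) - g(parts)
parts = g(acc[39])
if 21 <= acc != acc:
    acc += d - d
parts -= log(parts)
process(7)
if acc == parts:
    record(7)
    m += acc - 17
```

Transformed code:
d = 27 - m - (27 - (parts <= d))
parts = 27 - (parts - 12) - (27 - parts)
parts = 27 - acc[39]
if 21 <= acc != acc:
    acc = acc + (d - d)
parts = parts - log(parts)
process(7)
if acc == parts:
    record(7)
    m = m + (acc - 17)

6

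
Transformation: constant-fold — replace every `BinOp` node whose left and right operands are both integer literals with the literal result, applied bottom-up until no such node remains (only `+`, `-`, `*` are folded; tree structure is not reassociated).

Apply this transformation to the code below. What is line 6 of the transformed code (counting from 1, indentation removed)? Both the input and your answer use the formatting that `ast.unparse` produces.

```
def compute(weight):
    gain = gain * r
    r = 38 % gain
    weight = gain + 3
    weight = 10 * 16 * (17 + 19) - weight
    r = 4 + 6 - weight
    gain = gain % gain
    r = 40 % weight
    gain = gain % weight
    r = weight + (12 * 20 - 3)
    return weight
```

r = 10 - weight

Transformed code:
def compute(weight):
    gain = gain * r
    r = 38 % gain
    weight = gain + 3
    weight = 5760 - weight
    r = 10 - weight
    gain = gain % gain
    r = 40 % weight
    gain = gain % weight
    r = weight + 237
    return weight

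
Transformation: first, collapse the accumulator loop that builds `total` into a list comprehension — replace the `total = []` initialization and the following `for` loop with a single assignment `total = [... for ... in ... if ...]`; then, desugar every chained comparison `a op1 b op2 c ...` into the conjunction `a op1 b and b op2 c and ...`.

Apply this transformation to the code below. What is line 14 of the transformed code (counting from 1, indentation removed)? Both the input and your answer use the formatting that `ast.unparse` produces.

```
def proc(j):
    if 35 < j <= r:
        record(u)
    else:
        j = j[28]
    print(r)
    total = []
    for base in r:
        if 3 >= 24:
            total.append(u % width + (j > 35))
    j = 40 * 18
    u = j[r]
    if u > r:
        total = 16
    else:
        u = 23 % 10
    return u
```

return u

Transformed code:
def proc(j):
    if 35 < j and j <= r:
        record(u)
    else:
        j = j[28]
    print(r)
    total = [u % width + (j > 35) for base in r if 3 >= 24]
    j = 40 * 18
    u = j[r]
    if u > r:
        total = 16
    else:
        u = 23 % 10
    return u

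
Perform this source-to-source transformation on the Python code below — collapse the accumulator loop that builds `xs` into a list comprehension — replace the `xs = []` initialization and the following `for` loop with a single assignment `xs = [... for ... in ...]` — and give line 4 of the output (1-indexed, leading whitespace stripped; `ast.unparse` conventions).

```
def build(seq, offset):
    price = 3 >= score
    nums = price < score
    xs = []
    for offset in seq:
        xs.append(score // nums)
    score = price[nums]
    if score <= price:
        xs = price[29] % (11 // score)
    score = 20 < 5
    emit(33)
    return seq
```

Transformed code:
def build(seq, offset):
    price = 3 >= score
    nums = price < score
    xs = [score // nums for offset in seq]
    score = price[nums]
    if score <= price:
        xs = price[29] % (11 // score)
    score = 20 < 5
    emit(33)
    return seq

xs = [score // nums for offset in seq]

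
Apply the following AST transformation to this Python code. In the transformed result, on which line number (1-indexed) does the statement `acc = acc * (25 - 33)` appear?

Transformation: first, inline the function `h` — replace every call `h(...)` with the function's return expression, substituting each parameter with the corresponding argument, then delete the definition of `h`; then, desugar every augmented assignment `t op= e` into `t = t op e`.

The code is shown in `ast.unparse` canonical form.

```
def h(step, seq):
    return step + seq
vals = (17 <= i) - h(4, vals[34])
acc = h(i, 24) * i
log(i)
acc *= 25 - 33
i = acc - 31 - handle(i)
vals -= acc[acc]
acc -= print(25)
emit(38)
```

Transformed code:
vals = (17 <= i) - (4 + vals[34])
acc = (i + 24) * i
log(i)
acc = acc * (25 - 33)
i = acc - 31 - handle(i)
vals = vals - acc[acc]
acc = acc - print(25)
emit(38)

4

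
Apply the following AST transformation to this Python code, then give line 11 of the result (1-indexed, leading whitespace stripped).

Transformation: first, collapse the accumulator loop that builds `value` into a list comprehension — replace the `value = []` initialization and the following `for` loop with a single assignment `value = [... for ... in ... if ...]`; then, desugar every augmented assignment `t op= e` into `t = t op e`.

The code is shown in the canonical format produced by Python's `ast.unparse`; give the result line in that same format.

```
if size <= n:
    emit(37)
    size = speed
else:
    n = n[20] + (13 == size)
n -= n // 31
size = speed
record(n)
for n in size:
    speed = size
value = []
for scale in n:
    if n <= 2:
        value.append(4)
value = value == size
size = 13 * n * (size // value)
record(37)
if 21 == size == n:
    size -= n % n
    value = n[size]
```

Transformed code:
if size <= n:
    emit(37)
    size = speed
else:
    n = n[20] + (13 == size)
n = n - n // 31
size = speed
record(n)
for n in size:
    speed = size
value = [4 for scale in n if n <= 2]
value = value == size
size = 13 * n * (size // value)
record(37)
if 21 == size == n:
    size = size - n % n
    value = n[size]

value = [4 for scale in n if n <= 2]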